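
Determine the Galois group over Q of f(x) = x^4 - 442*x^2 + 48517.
Gal(K/Q) = V_4 (Klein four-group, Z/2Z × Z/2Z)

f factors as (x^2 - 203)(x^2 - 239), so the splitting field is K = Q(sqrt(203), sqrt(239)). The elements 203, 239, 48517 are all non-squares in Q, so sqrt(203) and sqrt(239) generate independent quadratic extensions. Thus [K:Q] = 4 and Gal(K/Q) is generated by the two order-2 automorphisms sqrt(203) ↦ -sqrt(203) and sqrt(239) ↦ -sqrt(239), giving V_4.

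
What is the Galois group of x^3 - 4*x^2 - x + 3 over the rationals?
Gal(K/Q) = S_3 (symmetric group of order 6)

Compute the discriminant of x^3 + (-4)*x^2 + (-1)*x + (3): Δ = 761. Since Δ is not a rational square, the Galois group is not contained in A_3; it must be the full S_3 (irreducibility of the cubic rules out anything smaller).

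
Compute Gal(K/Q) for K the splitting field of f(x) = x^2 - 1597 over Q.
Gal(K/Q) = Z/2Z (cyclic of order 2)

x^2 - 1597 is irreducible over Q since 1597 is not a rational square. The splitting field Q(sqrt(1597)) has degree 2 over Q, and its unique nontrivial automorphism is sqrt(1597) ↦ -sqrt(1597). Hence Gal(Q(sqrt(1597))/Q) = Z/2Z.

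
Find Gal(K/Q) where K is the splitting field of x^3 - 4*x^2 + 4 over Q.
Gal(K/Q) = S_3 (symmetric group of order 6)

Compute the discriminant of x^3 + (-4)*x^2 + (0)*x + (4): Δ = 592. Since Δ is not a rational square, the Galois group is not contained in A_3; it must be the full S_3 (irreducibility of the cubic rules out anything smaller).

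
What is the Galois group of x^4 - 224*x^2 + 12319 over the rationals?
Gal(K/Q) = V_4 (Klein four-group, Z/2Z × Z/2Z)

f factors as (x^2 - 127)(x^2 - 97), so the splitting field is K = Q(sqrt(127), sqrt(97)). The elements 127, 97, 12319 are all non-squares in Q, so sqrt(127) and sqrt(97) generate independent quadratic extensions. Thus [K:Q] = 4 and Gal(K/Q) is generated by the two order-2 automorphisms sqrt(127) ↦ -sqrt(127) and sqrt(97) ↦ -sqrt(97), giving V_4.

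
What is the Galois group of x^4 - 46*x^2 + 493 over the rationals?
Gal(K/Q) = V_4 (Klein four-group, Z/2Z × Z/2Z)

f factors as (x^2 - 29)(x^2 - 17), so the splitting field is K = Q(sqrt(29), sqrt(17)). The elements 29, 17, 493 are all non-squares in Q, so sqrt(29) and sqrt(17) generate independent quadratic extensions. Thus [K:Q] = 4 and Gal(K/Q) is generated by the two order-2 automorphisms sqrt(29) ↦ -sqrt(29) and sqrt(17) ↦ -sqrt(17), giving V_4.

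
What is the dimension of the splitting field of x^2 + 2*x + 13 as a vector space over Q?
[K:Q] = 2

The discriminant of x^2 + (2)*x + (13) is b^2 - 4c = 4 - (52) = -48. Since -48 is not a perfect square in Q, the polynomial is irreducible over Q. Its two roots generate a degree-2 extension, so [K:Q] = 2.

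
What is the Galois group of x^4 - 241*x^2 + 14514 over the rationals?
Gal(K/Q) = V_4 (Klein four-group, Z/2Z × Z/2Z)

f factors as (x^2 - 123)(x^2 - 118), so the splitting field is K = Q(sqrt(123), sqrt(118)). The elements 123, 118, 14514 are all non-squares in Q, so sqrt(123) and sqrt(118) generate independent quadratic extensions. Thus [K:Q] = 4 and Gal(K/Q) is generated by the two order-2 automorphisms sqrt(123) ↦ -sqrt(123) and sqrt(118) ↦ -sqrt(118), giving V_4.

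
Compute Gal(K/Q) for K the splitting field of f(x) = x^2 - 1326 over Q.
Gal(K/Q) = Z/2Z (cyclic of order 2)

x^2 - 1326 is irreducible over Q since 1326 is not a rational square. The splitting field Q(sqrt(1326)) has degree 2 over Q, and its unique nontrivial automorphism is sqrt(1326) ↦ -sqrt(1326). Hence Gal(Q(sqrt(1326))/Q) = Z/2Z.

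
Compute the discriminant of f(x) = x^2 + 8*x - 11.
Δ = 108

For a quadratic a x^2 + b x + c the discriminant is Δ = b^2 - 4ac = (8)^2 - 4*(1)*(-11) = 64 - (-44) = 108.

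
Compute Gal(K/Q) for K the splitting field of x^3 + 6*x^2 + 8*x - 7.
Gal(K/Q) = S_3 (symmetric group of order 6)

Compute the discriminant of x^3 + (6)*x^2 + (8)*x + (-7): Δ = -1067. Since Δ is not a rational square, the Galois group is not contained in A_3; it must be the full S_3 (irreducibility of the cubic rules out anything smaller).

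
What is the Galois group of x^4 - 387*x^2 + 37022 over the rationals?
Gal(K/Q) = V_4 (Klein four-group, Z/2Z × Z/2Z)

f factors as (x^2 - 214)(x^2 - 173), so the splitting field is K = Q(sqrt(214), sqrt(173)). The elements 214, 173, 37022 are all non-squares in Q, so sqrt(214) and sqrt(173) generate independent quadratic extensions. Thus [K:Q] = 4 and Gal(K/Q) is generated by the two order-2 automorphisms sqrt(214) ↦ -sqrt(214) and sqrt(173) ↦ -sqrt(173), giving V_4.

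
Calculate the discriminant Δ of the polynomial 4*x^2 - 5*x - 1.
Δ = 41

For a quadratic a x^2 + b x + c the discriminant is Δ = b^2 - 4ac = (-5)^2 - 4*(4)*(-1) = 25 - (-16) = 41.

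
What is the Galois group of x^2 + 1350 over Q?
Gal(K/Q) = Z/2Z (cyclic of order 2)

x^2 + 1350 is irreducible over Q since -1350 is not a rational square. The splitting field Q(sqrt(-1350)) has degree 2 over Q, and its unique nontrivial automorphism is sqrt(-1350) ↦ -sqrt(-1350). Hence Gal(Q(sqrt(-1350))/Q) = Z/2Z.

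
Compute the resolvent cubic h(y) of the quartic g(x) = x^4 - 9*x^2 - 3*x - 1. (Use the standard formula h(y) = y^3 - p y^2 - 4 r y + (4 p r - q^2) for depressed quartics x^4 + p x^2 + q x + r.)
h(y) = y^3 + 9*y^2 + 4*y + 27

Identify coefficients: p = -9, q = -3, r = -1.
Plug into h(y) = y^3 - p y^2 - 4 r y + (4 p r - q^2):
  h(y) = y^3 - (-9) y^2 - 4*(-1) y + (4*(-9)*(-1) - (-3)^2)
       = y^3 + (9) y^2 + (4) y + (27).
Simplifying: h(y) = y^3 + 9*y^2 + 4*y + 27.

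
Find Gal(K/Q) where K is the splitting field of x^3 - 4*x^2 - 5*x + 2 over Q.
Gal(K/Q) = S_3 (symmetric group of order 6)

Compute the discriminant of x^3 + (-4)*x^2 + (-5)*x + (2): Δ = 2024. Since Δ is not a rational square, the Galois group is not contained in A_3; it must be the full S_3 (irreducibility of the cubic rules out anything smaller).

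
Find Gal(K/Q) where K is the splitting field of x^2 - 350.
Gal(K/Q) = Z/2Z (cyclic of order 2)

x^2 - 350 is irreducible over Q since 350 is not a rational square. The splitting field Q(sqrt(350)) has degree 2 over Q, and its unique nontrivial automorphism is sqrt(350) ↦ -sqrt(350). Hence Gal(Q(sqrt(350))/Q) = Z/2Z.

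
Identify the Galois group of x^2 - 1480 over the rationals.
Gal(K/Q) = Z/2Z (cyclic of order 2)

x^2 - 1480 is irreducible over Q since 1480 is not a rational square. The splitting field Q(sqrt(1480)) has degree 2 over Q, and its unique nontrivial automorphism is sqrt(1480) ↦ -sqrt(1480). Hence Gal(Q(sqrt(1480))/Q) = Z/2Z.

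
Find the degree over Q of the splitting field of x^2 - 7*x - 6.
[K:Q] = 2

The discriminant of x^2 + (-7)*x + (-6) is b^2 - 4c = 49 - (-24) = 73. Since 73 is not a perfect square in Q, the polynomial is irreducible over Q. Its two roots generate a degree-2 extension, so [K:Q] = 2.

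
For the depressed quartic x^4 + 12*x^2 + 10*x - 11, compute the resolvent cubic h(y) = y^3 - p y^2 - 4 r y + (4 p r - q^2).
h(y) = y^3 - 12*y^2 + 44*y - 628

Identify coefficients: p = 12, q = 10, r = -11.
Plug into h(y) = y^3 - p y^2 - 4 r y + (4 p r - q^2):
  h(y) = y^3 - (12) y^2 - 4*(-11) y + (4*(12)*(-11) - (10)^2)
       = y^3 + (-12) y^2 + (44) y + (-628).
Simplifying: h(y) = y^3 - 12*y^2 + 44*y - 628.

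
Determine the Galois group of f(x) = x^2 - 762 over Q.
Gal(K/Q) = Z/2Z (cyclic of order 2)

x^2 - 762 is irreducible over Q since 762 is not a rational square. The splitting field Q(sqrt(762)) has degree 2 over Q, and its unique nontrivial automorphism is sqrt(762) ↦ -sqrt(762). Hence Gal(Q(sqrt(762))/Q) = Z/2Z.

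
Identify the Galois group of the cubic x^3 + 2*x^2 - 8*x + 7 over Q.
Gal(K/Q) = S_3 (symmetric group of order 6)

Compute the discriminant of x^3 + (2)*x^2 + (-8)*x + (7): Δ = -1259. Since Δ is not a rational square, the Galois group is not contained in A_3; it must be the full S_3 (irreducibility of the cubic rules out anything smaller).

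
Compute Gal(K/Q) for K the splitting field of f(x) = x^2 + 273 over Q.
Gal(K/Q) = Z/2Z (cyclic of order 2)

x^2 + 273 is irreducible over Q since -273 is not a rational square. The splitting field Q(sqrt(-273)) has degree 2 over Q, and its unique nontrivial automorphism is sqrt(-273) ↦ -sqrt(-273). Hence Gal(Q(sqrt(-273))/Q) = Z/2Z.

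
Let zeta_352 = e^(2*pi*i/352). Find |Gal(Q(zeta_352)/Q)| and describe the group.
|Gal(Q(zeta_352)/Q)| = phi(352) = 160; group ≅ (Z/352Z)^* ≅ Z/2Z × Z/8Z × Z/10Z

The n-th cyclotomic polynomial Φ_352(x) is the minimal polynomial of zeta_352 over Q and has degree phi(352) = 160. So Q(zeta_352) is a degree-160 Galois extension with Galois group (Z/352Z)^*. By CRT, (Z/352Z)^* ≅ (Z/32Z)^* × (Z/11Z)^*. Each prime-power unit group is (Z/32Z)^* ≅ Z/2Z × Z/8Z; (Z/11Z)^* ≅ Z/10Z. Hence Gal(Q(zeta_352)/Q) ≅ Z/2Z × Z/8Z × Z/10Z.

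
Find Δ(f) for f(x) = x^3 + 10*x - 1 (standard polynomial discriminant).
Δ = -4027

For a depressed cubic x^3 + p x + q the discriminant is Δ = -4 p^3 - 27 q^2 = -4*(10)^3 - 27*(-1)^2 = -4000 - 27 = -4027.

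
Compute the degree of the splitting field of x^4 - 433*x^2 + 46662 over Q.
[K:Q] = 4

f factors as (x^2 - 202)(x^2 - 231); the splitting field is K = Q(sqrt(202), sqrt(231)). Since 202, 231, and 46662 are all non-squares in Q, the three subfields Q(sqrt(202)), Q(sqrt(231)), Q(sqrt(46662)) are distinct degree-2 extensions, so [K:Q] = 4 (Klein four Galois group).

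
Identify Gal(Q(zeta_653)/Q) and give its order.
|Gal(Q(zeta_653)/Q)| = phi(653) = 652; group ≅ (Z/653Z)^* ≅ Z/652Z

The n-th cyclotomic polynomial Φ_653(x) is the minimal polynomial of zeta_653 over Q and has degree phi(653) = 652. So Q(zeta_653) is a degree-652 Galois extension with Galois group (Z/653Z)^*. (Z/653Z)^* is cyclic since 653 is an odd prime power (or 4). Hence Gal(Q(zeta_653)/Q) ≅ Z/652Z.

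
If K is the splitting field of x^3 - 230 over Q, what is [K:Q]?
[K:Q] = 6

x^3 - 230 has one real root r = 230^(1/3) and two complex roots r*zeta_3, r*zeta_3^2 where zeta_3 = e^(2*pi*i/3). The splitting field is Q(r, zeta_3). [Q(r):Q] = 3 and [Q(zeta_3):Q] = 2 with gcd = 1, so [Q(r, zeta_3):Q] = 3 * 2 = 6.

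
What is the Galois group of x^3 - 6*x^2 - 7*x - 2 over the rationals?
Gal(K/Q) = S_3 (symmetric group of order 6)

Compute the discriminant of x^3 + (-6)*x^2 + (-7)*x + (-2): Δ = -212. Since Δ is not a rational square, the Galois group is not contained in A_3; it must be the full S_3 (irreducibility of the cubic rules out anything smaller).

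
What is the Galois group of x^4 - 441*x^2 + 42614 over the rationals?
Gal(K/Q) = V_4 (Klein four-group, Z/2Z × Z/2Z)

f factors as (x^2 - 298)(x^2 - 143), so the splitting field is K = Q(sqrt(298), sqrt(143)). The elements 298, 143, 42614 are all non-squares in Q, so sqrt(298) and sqrt(143) generate independent quadratic extensions. Thus [K:Q] = 4 and Gal(K/Q) is generated by the two order-2 automorphisms sqrt(298) ↦ -sqrt(298) and sqrt(143) ↦ -sqrt(143), giving V_4.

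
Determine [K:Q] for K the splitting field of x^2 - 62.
[K:Q] = 2

The polynomial x^2 - 62 is irreducible over Q since 62 is not a perfect square. Its splitting field is Q(sqrt(62)), which has degree 2 over Q.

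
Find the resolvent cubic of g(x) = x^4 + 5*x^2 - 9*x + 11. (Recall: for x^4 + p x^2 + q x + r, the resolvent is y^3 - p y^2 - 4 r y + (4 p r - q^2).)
h(y) = y^3 - 5*y^2 - 44*y + 139

Identify coefficients: p = 5, q = -9, r = 11.
Plug into h(y) = y^3 - p y^2 - 4 r y + (4 p r - q^2):
  h(y) = y^3 - (5) y^2 - 4*(11) y + (4*(5)*(11) - (-9)^2)
       = y^3 + (-5) y^2 + (-44) y + (139).
Simplifying: h(y) = y^3 - 5*y^2 - 44*y + 139.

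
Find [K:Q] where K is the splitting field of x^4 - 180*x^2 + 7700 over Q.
[K:Q] = 4

f factors as (x^2 - 70)(x^2 - 110); the splitting field is K = Q(sqrt(70), sqrt(110)). Since 70, 110, and 7700 are all non-squares in Q, the three subfields Q(sqrt(70)), Q(sqrt(110)), Q(sqrt(7700)) are distinct degree-2 extensions, so [K:Q] = 4 (Klein four Galois group).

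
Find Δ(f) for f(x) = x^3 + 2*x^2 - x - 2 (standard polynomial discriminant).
Δ = 36

For x^3 + a x^2 + b x + c the discriminant is Δ = 18 a b c - 4 a^3 c + a^2 b^2 - 4 b^3 - 27 c^2.
Plug a = 2, b = -1, c = -2:
  18*(2)*(-1)*(-2) - 4*(2)^3*(-2) + (2)^2*(-1)^2 - 4*(-1)^3 - 27*(-2)^2
  = 72 + (64) + 4 + (4) + (-108)
  = 36.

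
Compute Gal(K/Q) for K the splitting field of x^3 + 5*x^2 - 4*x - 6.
Gal(K/Q) = S_3 (symmetric group of order 6)

Compute the discriminant of x^3 + (5)*x^2 + (-4)*x + (-6): Δ = 4844. Since Δ is not a rational square, the Galois group is not contained in A_3; it must be the full S_3 (irreducibility of the cubic rules out anything smaller).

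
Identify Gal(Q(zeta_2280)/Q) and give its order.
|Gal(Q(zeta_2280)/Q)| = phi(2280) = 576; group ≅ (Z/2280Z)^* ≅ Z/2Z × Z/2Z × Z/2Z × Z/4Z × Z/18Z

The n-th cyclotomic polynomial Φ_2280(x) is the minimal polynomial of zeta_2280 over Q and has degree phi(2280) = 576. So Q(zeta_2280) is a degree-576 Galois extension with Galois group (Z/2280Z)^*. By CRT, (Z/2280Z)^* ≅ (Z/8Z)^* × (Z/3Z)^* × (Z/5Z)^* × (Z/19Z)^*. Each prime-power unit group is (Z/8Z)^* ≅ Z/2Z × Z/2Z; (Z/3Z)^* ≅ Z/2Z; (Z/5Z)^* ≅ Z/4Z; (Z/19Z)^* ≅ Z/18Z. Hence Gal(Q(zeta_2280)/Q) ≅ Z/2Z × Z/2Z × Z/2Z × Z/4Z × Z/18Z.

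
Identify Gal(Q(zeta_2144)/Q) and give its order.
|Gal(Q(zeta_2144)/Q)| = phi(2144) = 1056; group ≅ (Z/2144Z)^* ≅ Z/2Z × Z/8Z × Z/66Z

The n-th cyclotomic polynomial Φ_2144(x) is the minimal polynomial of zeta_2144 over Q and has degree phi(2144) = 1056. So Q(zeta_2144) is a degree-1056 Galois extension with Galois group (Z/2144Z)^*. By CRT, (Z/2144Z)^* ≅ (Z/32Z)^* × (Z/67Z)^*. Each prime-power unit group is (Z/32Z)^* ≅ Z/2Z × Z/8Z; (Z/67Z)^* ≅ Z/66Z. Hence Gal(Q(zeta_2144)/Q) ≅ Z/2Z × Z/8Z × Z/66Z.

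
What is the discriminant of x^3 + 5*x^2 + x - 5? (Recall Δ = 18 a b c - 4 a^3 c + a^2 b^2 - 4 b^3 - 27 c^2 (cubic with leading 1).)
Δ = 1396

For x^3 + a x^2 + b x + c the discriminant is Δ = 18 a b c - 4 a^3 c + a^2 b^2 - 4 b^3 - 27 c^2.
Plug a = 5, b = 1, c = -5:
  18*(5)*(1)*(-5) - 4*(5)^3*(-5) + (5)^2*(1)^2 - 4*(1)^3 - 27*(-5)^2
  = -450 + (2500) + 25 + (-4) + (-675)
  = 1396.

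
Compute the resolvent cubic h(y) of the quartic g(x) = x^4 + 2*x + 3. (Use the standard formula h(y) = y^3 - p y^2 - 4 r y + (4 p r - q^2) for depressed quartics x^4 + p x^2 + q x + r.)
h(y) = y^3 - 12*y - 4

Identify coefficients: p = 0, q = 2, r = 3.
Plug into h(y) = y^3 - p y^2 - 4 r y + (4 p r - q^2):
  h(y) = y^3 - (0) y^2 - 4*(3) y + (4*(0)*(3) - (2)^2)
       = y^3 + (0) y^2 + (-12) y + (-4).
Simplifying: h(y) = y^3 - 12*y - 4.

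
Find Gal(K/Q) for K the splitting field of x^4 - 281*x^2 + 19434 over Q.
Gal(K/Q) = V_4 (Klein four-group, Z/2Z × Z/2Z)

f factors as (x^2 - 158)(x^2 - 123), so the splitting field is K = Q(sqrt(158), sqrt(123)). The elements 158, 123, 19434 are all non-squares in Q, so sqrt(158) and sqrt(123) generate independent quadratic extensions. Thus [K:Q] = 4 and Gal(K/Q) is generated by the two order-2 automorphisms sqrt(158) ↦ -sqrt(158) and sqrt(123) ↦ -sqrt(123), giving V_4.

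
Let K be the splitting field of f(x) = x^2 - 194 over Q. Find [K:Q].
[K:Q] = 2

The polynomial x^2 - 194 is irreducible over Q since 194 is not a perfect square. Its splitting field is Q(sqrt(194)), which has degree 2 over Q.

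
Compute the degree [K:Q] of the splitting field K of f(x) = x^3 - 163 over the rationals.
[K:Q] = 6

x^3 - 163 has one real root r = 163^(1/3) and two complex roots r*zeta_3, r*zeta_3^2 where zeta_3 = e^(2*pi*i/3). The splitting field is Q(r, zeta_3). [Q(r):Q] = 3 and [Q(zeta_3):Q] = 2 with gcd = 1, so [Q(r, zeta_3):Q] = 3 * 2 = 6.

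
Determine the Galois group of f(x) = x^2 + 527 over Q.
Gal(K/Q) = Z/2Z (cyclic of order 2)

x^2 + 527 is irreducible over Q since -527 is not a rational square. The splitting field Q(sqrt(-527)) has degree 2 over Q, and its unique nontrivial automorphism is sqrt(-527) ↦ -sqrt(-527). Hence Gal(Q(sqrt(-527))/Q) = Z/2Z.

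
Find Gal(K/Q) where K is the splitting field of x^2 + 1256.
Gal(K/Q) = Z/2Z (cyclic of order 2)

x^2 + 1256 is irreducible over Q since -1256 is not a rational square. The splitting field Q(sqrt(-1256)) has degree 2 over Q, and its unique nontrivial automorphism is sqrt(-1256) ↦ -sqrt(-1256). Hence Gal(Q(sqrt(-1256))/Q) = Z/2Z.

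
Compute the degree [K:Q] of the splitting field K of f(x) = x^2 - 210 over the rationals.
[K:Q] = 2

The polynomial x^2 - 210 is irreducible over Q since 210 is not a perfect square. Its splitting field is Q(sqrt(210)), which has degree 2 over Q.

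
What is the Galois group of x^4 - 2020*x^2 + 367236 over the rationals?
Gal(K/Q) = Z/2Z (cyclic of order 2)

f factors as (x^2 - 202)(x^2 - 1818), so the splitting field is K = Q(sqrt(202), sqrt(1818)). The squarefree part of 202 is 202 and the squarefree part of 1818 is also 202, so sqrt(202) and sqrt(1818) are both rational multiples of sqrt(202). Hence Q(sqrt(202)) = Q(sqrt(1818)) = Q(sqrt(202)), and the splitting field collapses to a single degree-2 extension with Galois group Z/2Z.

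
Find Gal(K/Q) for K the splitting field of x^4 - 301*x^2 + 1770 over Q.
Gal(K/Q) = V_4 (Klein four-group, Z/2Z × Z/2Z)

f factors as (x^2 - 6)(x^2 - 295), so the splitting field is K = Q(sqrt(6), sqrt(295)). The elements 6, 295, 1770 are all non-squares in Q, so sqrt(6) and sqrt(295) generate independent quadratic extensions. Thus [K:Q] = 4 and Gal(K/Q) is generated by the two order-2 automorphisms sqrt(6) ↦ -sqrt(6) and sqrt(295) ↦ -sqrt(295), giving V_4.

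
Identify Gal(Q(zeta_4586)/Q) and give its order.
|Gal(Q(zeta_4586)/Q)| = phi(4586) = 2292; group ≅ (Z/4586Z)^* ≅ Z/2292Z

The n-th cyclotomic polynomial Φ_4586(x) is the minimal polynomial of zeta_4586 over Q and has degree phi(4586) = 2292. So Q(zeta_4586) is a degree-2292 Galois extension with Galois group (Z/4586Z)^*. By CRT, (Z/4586Z)^* ≅ (Z/2Z)^* × (Z/2293Z)^*. Each prime-power unit group is (Z/2Z)^* ≅ trivial group (order 1); (Z/2293Z)^* ≅ Z/2292Z. Hence Gal(Q(zeta_4586)/Q) ≅ Z/2292Z.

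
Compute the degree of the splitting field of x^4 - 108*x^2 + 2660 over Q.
[K:Q] = 4

f factors as (x^2 - 38)(x^2 - 70); the splitting field is K = Q(sqrt(38), sqrt(70)). Since 38, 70, and 2660 are all non-squares in Q, the three subfields Q(sqrt(38)), Q(sqrt(70)), Q(sqrt(2660)) are distinct degree-2 extensions, so [K:Q] = 4 (Klein four Galois group).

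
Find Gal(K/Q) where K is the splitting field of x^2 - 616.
Gal(K/Q) = Z/2Z (cyclic of order 2)

x^2 - 616 is irreducible over Q since 616 is not a rational square. The splitting field Q(sqrt(616)) has degree 2 over Q, and its unique nontrivial automorphism is sqrt(616) ↦ -sqrt(616). Hence Gal(Q(sqrt(616))/Q) = Z/2Z.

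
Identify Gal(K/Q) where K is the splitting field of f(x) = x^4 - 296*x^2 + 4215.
Gal(K/Q) = V_4 (Klein four-group, Z/2Z × Z/2Z)

f factors as (x^2 - 281)(x^2 - 15), so the splitting field is K = Q(sqrt(281), sqrt(15)). The elements 281, 15, 4215 are all non-squares in Q, so sqrt(281) and sqrt(15) generate independent quadratic extensions. Thus [K:Q] = 4 and Gal(K/Q) is generated by the two order-2 automorphisms sqrt(281) ↦ -sqrt(281) and sqrt(15) ↦ -sqrt(15), giving V_4.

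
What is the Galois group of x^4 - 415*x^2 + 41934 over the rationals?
Gal(K/Q) = V_4 (Klein four-group, Z/2Z × Z/2Z)

f factors as (x^2 - 174)(x^2 - 241), so the splitting field is K = Q(sqrt(174), sqrt(241)). The elements 174, 241, 41934 are all non-squares in Q, so sqrt(174) and sqrt(241) generate independent quadratic extensions. Thus [K:Q] = 4 and Gal(K/Q) is generated by the two order-2 automorphisms sqrt(174) ↦ -sqrt(174) and sqrt(241) ↦ -sqrt(241), giving V_4.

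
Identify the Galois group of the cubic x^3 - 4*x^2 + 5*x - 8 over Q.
Gal(K/Q) = S_3 (symmetric group of order 6)

Compute the discriminant of x^3 + (-4)*x^2 + (5)*x + (-8): Δ = -996. Since Δ is not a rational square, the Galois group is not contained in A_3; it must be the full S_3 (irreducibility of the cubic rules out anything smaller).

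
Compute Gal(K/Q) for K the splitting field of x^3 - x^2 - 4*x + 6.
Gal(K/Q) = S_3 (symmetric group of order 6)

Compute the discriminant of x^3 + (-1)*x^2 + (-4)*x + (6): Δ = -244. Since Δ is not a rational square, the Galois group is not contained in A_3; it must be the full S_3 (irreducibility of the cubic rules out anything smaller).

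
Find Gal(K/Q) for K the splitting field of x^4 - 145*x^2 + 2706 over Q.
Gal(K/Q) = V_4 (Klein four-group, Z/2Z × Z/2Z)

f factors as (x^2 - 22)(x^2 - 123), so the splitting field is K = Q(sqrt(22), sqrt(123)). The elements 22, 123, 2706 are all non-squares in Q, so sqrt(22) and sqrt(123) generate independent quadratic extensions. Thus [K:Q] = 4 and Gal(K/Q) is generated by the two order-2 automorphisms sqrt(22) ↦ -sqrt(22) and sqrt(123) ↦ -sqrt(123), giving V_4.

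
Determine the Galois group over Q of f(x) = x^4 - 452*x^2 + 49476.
Gal(K/Q) = V_4 (Klein four-group, Z/2Z × Z/2Z)

f factors as (x^2 - 266)(x^2 - 186), so the splitting field is K = Q(sqrt(266), sqrt(186)). The elements 266, 186, 49476 are all non-squares in Q, so sqrt(266) and sqrt(186) generate independent quadratic extensions. Thus [K:Q] = 4 and Gal(K/Q) is generated by the two order-2 automorphisms sqrt(266) ↦ -sqrt(266) and sqrt(186) ↦ -sqrt(186), giving V_4.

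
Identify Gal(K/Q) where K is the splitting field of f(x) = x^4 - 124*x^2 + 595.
Gal(K/Q) = V_4 (Klein four-group, Z/2Z × Z/2Z)

f factors as (x^2 - 5)(x^2 - 119), so the splitting field is K = Q(sqrt(5), sqrt(119)). The elements 5, 119, 595 are all non-squares in Q, so sqrt(5) and sqrt(119) generate independent quadratic extensions. Thus [K:Q] = 4 and Gal(K/Q) is generated by the two order-2 automorphisms sqrt(5) ↦ -sqrt(5) and sqrt(119) ↦ -sqrt(119), giving V_4.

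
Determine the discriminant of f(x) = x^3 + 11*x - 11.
Δ = -8591

For a depressed cubic x^3 + p x + q the discriminant is Δ = -4 p^3 - 27 q^2 = -4*(11)^3 - 27*(-11)^2 = -5324 - 3267 = -8591.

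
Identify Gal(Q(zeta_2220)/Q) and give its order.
|Gal(Q(zeta_2220)/Q)| = phi(2220) = 576; group ≅ (Z/2220Z)^* ≅ Z/2Z × Z/2Z × Z/4Z × Z/36Z

The n-th cyclotomic polynomial Φ_2220(x) is the minimal polynomial of zeta_2220 over Q and has degree phi(2220) = 576. So Q(zeta_2220) is a degree-576 Galois extension with Galois group (Z/2220Z)^*. By CRT, (Z/2220Z)^* ≅ (Z/4Z)^* × (Z/3Z)^* × (Z/5Z)^* × (Z/37Z)^*. Each prime-power unit group is (Z/4Z)^* ≅ Z/2Z; (Z/3Z)^* ≅ Z/2Z; (Z/5Z)^* ≅ Z/4Z; (Z/37Z)^* ≅ Z/36Z. Hence Gal(Q(zeta_2220)/Q) ≅ Z/2Z × Z/2Z × Z/4Z × Z/36Z.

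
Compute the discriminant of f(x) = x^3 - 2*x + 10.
Δ = -2668

For a depressed cubic x^3 + p x + q the discriminant is Δ = -4 p^3 - 27 q^2 = -4*(-2)^3 - 27*(10)^2 = 32 - 2700 = -2668.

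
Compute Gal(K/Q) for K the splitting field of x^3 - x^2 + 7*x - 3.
Gal(K/Q) = S_3 (symmetric group of order 6)

Compute the discriminant of x^3 + (-1)*x^2 + (7)*x + (-3): Δ = -1200. Since Δ is not a rational square, the Galois group is not contained in A_3; it must be the full S_3 (irreducibility of the cubic rules out anything smaller).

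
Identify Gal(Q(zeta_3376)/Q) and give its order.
|Gal(Q(zeta_3376)/Q)| = phi(3376) = 1680; group ≅ (Z/3376Z)^* ≅ Z/2Z × Z/4Z × Z/210Z

The n-th cyclotomic polynomial Φ_3376(x) is the minimal polynomial of zeta_3376 over Q and has degree phi(3376) = 1680. So Q(zeta_3376) is a degree-1680 Galois extension with Galois group (Z/3376Z)^*. By CRT, (Z/3376Z)^* ≅ (Z/16Z)^* × (Z/211Z)^*. Each prime-power unit group is (Z/16Z)^* ≅ Z/2Z × Z/4Z; (Z/211Z)^* ≅ Z/210Z. Hence Gal(Q(zeta_3376)/Q) ≅ Z/2Z × Z/4Z × Z/210Z.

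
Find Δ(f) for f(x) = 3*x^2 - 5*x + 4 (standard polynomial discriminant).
Δ = -23

For a quadratic a x^2 + b x + c the discriminant is Δ = b^2 - 4ac = (-5)^2 - 4*(3)*(4) = 25 - (48) = -23.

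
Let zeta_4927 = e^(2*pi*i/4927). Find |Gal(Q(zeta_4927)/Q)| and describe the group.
|Gal(Q(zeta_4927)/Q)| = phi(4927) = 4536; group ≅ (Z/4927Z)^* ≅ Z/12Z × Z/378Z

The n-th cyclotomic polynomial Φ_4927(x) is the minimal polynomial of zeta_4927 over Q and has degree phi(4927) = 4536. So Q(zeta_4927) is a degree-4536 Galois extension with Galois group (Z/4927Z)^*. By CRT, (Z/4927Z)^* ≅ (Z/13Z)^* × (Z/379Z)^*. Each prime-power unit group is (Z/13Z)^* ≅ Z/12Z; (Z/379Z)^* ≅ Z/378Z. Hence Gal(Q(zeta_4927)/Q) ≅ Z/12Z × Z/378Z.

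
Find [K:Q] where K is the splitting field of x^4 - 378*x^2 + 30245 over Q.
[K:Q] = 4

f factors as (x^2 - 115)(x^2 - 263); the splitting field is K = Q(sqrt(115), sqrt(263)). Since 115, 263, and 30245 are all non-squares in Q, the three subfields Q(sqrt(115)), Q(sqrt(263)), Q(sqrt(30245)) are distinct degree-2 extensions, so [K:Q] = 4 (Klein four Galois group).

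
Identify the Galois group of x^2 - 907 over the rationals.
Gal(K/Q) = Z/2Z (cyclic of order 2)

x^2 - 907 is irreducible over Q since 907 is not a rational square. The splitting field Q(sqrt(907)) has degree 2 over Q, and its unique nontrivial automorphism is sqrt(907) ↦ -sqrt(907). Hence Gal(Q(sqrt(907))/Q) = Z/2Z.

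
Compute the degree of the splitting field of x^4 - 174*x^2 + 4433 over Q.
[K:Q] = 4

f factors as (x^2 - 31)(x^2 - 143); the splitting field is K = Q(sqrt(31), sqrt(143)). Since 31, 143, and 4433 are all non-squares in Q, the three subfields Q(sqrt(31)), Q(sqrt(143)), Q(sqrt(4433)) are distinct degree-2 extensions, so [K:Q] = 4 (Klein four Galois group).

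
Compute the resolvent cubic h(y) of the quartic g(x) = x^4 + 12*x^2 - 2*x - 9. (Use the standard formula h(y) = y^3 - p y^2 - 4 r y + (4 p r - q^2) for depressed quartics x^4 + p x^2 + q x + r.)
h(y) = y^3 - 12*y^2 + 36*y - 436

Identify coefficients: p = 12, q = -2, r = -9.
Plug into h(y) = y^3 - p y^2 - 4 r y + (4 p r - q^2):
  h(y) = y^3 - (12) y^2 - 4*(-9) y + (4*(12)*(-9) - (-2)^2)
       = y^3 + (-12) y^2 + (36) y + (-436).
Simplifying: h(y) = y^3 - 12*y^2 + 36*y - 436.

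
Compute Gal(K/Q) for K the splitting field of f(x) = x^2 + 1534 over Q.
Gal(K/Q) = Z/2Z (cyclic of order 2)

x^2 + 1534 is irreducible over Q since -1534 is not a rational square. The splitting field Q(sqrt(-1534)) has degree 2 over Q, and its unique nontrivial automorphism is sqrt(-1534) ↦ -sqrt(-1534). Hence Gal(Q(sqrt(-1534))/Q) = Z/2Z.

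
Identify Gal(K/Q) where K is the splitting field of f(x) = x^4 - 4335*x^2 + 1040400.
Gal(K/Q) = Z/2Z (cyclic of order 2)

f factors as (x^2 - 4080)(x^2 - 255), so the splitting field is K = Q(sqrt(4080), sqrt(255)). The squarefree part of 4080 is 255 and the squarefree part of 255 is also 255, so sqrt(4080) and sqrt(255) are both rational multiples of sqrt(255). Hence Q(sqrt(4080)) = Q(sqrt(255)) = Q(sqrt(255)), and the splitting field collapses to a single degree-2 extension with Galois group Z/2Z.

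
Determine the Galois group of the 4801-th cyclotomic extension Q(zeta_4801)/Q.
|Gal(Q(zeta_4801)/Q)| = phi(4801) = 4800; group ≅ (Z/4801Z)^* ≅ Z/4800Z

The n-th cyclotomic polynomial Φ_4801(x) is the minimal polynomial of zeta_4801 over Q and has degree phi(4801) = 4800. So Q(zeta_4801) is a degree-4800 Galois extension with Galois group (Z/4801Z)^*. (Z/4801Z)^* is cyclic since 4801 is an odd prime power (or 4). Hence Gal(Q(zeta_4801)/Q) ≅ Z/4800Z.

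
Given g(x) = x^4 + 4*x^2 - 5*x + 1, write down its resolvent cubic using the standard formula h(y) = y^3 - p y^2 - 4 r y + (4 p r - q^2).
h(y) = y^3 - 4*y^2 - 4*y - 9

Identify coefficients: p = 4, q = -5, r = 1.
Plug into h(y) = y^3 - p y^2 - 4 r y + (4 p r - q^2):
  h(y) = y^3 - (4) y^2 - 4*(1) y + (4*(4)*(1) - (-5)^2)
       = y^3 + (-4) y^2 + (-4) y + (-9).
Simplifying: h(y) = y^3 - 4*y^2 - 4*y - 9.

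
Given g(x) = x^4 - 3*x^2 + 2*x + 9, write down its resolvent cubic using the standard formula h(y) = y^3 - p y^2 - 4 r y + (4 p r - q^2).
h(y) = y^3 + 3*y^2 - 36*y - 112

Identify coefficients: p = -3, q = 2, r = 9.
Plug into h(y) = y^3 - p y^2 - 4 r y + (4 p r - q^2):
  h(y) = y^3 - (-3) y^2 - 4*(9) y + (4*(-3)*(9) - (2)^2)
       = y^3 + (3) y^2 + (-36) y + (-112).
Simplifying: h(y) = y^3 + 3*y^2 - 36*y - 112.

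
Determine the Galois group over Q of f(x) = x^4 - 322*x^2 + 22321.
Gal(K/Q) = V_4 (Klein four-group, Z/2Z × Z/2Z)

f factors as (x^2 - 221)(x^2 - 101), so the splitting field is K = Q(sqrt(221), sqrt(101)). The elements 221, 101, 22321 are all non-squares in Q, so sqrt(221) and sqrt(101) generate independent quadratic extensions. Thus [K:Q] = 4 and Gal(K/Q) is generated by the two order-2 automorphisms sqrt(221) ↦ -sqrt(221) and sqrt(101) ↦ -sqrt(101), giving V_4.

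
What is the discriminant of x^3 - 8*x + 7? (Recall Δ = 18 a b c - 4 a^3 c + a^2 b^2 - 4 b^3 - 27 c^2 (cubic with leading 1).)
Δ = 725

For x^3 + a x^2 + b x + c the discriminant is Δ = 18 a b c - 4 a^3 c + a^2 b^2 - 4 b^3 - 27 c^2.
Plug a = 0, b = -8, c = 7:
  18*(0)*(-8)*(7) - 4*(0)^3*(7) + (0)^2*(-8)^2 - 4*(-8)^3 - 27*(7)^2
  = 0 + (0) + 0 + (2048) + (-1323)
  = 725.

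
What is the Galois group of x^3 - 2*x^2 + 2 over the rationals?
Gal(K/Q) = S_3 (symmetric group of order 6)

Compute the discriminant of x^3 + (-2)*x^2 + (0)*x + (2): Δ = -44. Since Δ is not a rational square, the Galois group is not contained in A_3; it must be the full S_3 (irreducibility of the cubic rules out anything smaller).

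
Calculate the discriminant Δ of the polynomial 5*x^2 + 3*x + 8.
Δ = -151

For a quadratic a x^2 + b x + c the discriminant is Δ = b^2 - 4ac = (3)^2 - 4*(5)*(8) = 9 - (160) = -151.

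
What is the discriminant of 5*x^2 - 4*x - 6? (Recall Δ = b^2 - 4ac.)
Δ = 136

For a quadratic a x^2 + b x + c the discriminant is Δ = b^2 - 4ac = (-4)^2 - 4*(5)*(-6) = 16 - (-120) = 136.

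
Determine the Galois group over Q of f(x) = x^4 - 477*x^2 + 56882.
Gal(K/Q) = V_4 (Klein four-group, Z/2Z × Z/2Z)

f factors as (x^2 - 238)(x^2 - 239), so the splitting field is K = Q(sqrt(238), sqrt(239)). The elements 238, 239, 56882 are all non-squares in Q, so sqrt(238) and sqrt(239) generate independent quadratic extensions. Thus [K:Q] = 4 and Gal(K/Q) is generated by the two order-2 automorphisms sqrt(238) ↦ -sqrt(238) and sqrt(239) ↦ -sqrt(239), giving V_4.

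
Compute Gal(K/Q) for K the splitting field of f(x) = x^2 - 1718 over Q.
Gal(K/Q) = Z/2Z (cyclic of order 2)

x^2 - 1718 is irreducible over Q since 1718 is not a rational square. The splitting field Q(sqrt(1718)) has degree 2 over Q, and its unique nontrivial automorphism is sqrt(1718) ↦ -sqrt(1718). Hence Gal(Q(sqrt(1718))/Q) = Z/2Z.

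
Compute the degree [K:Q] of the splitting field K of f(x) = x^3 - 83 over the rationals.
[K:Q] = 6

x^3 - 83 has one real root r = 83^(1/3) and two complex roots r*zeta_3, r*zeta_3^2 where zeta_3 = e^(2*pi*i/3). The splitting field is Q(r, zeta_3). [Q(r):Q] = 3 and [Q(zeta_3):Q] = 2 with gcd = 1, so [Q(r, zeta_3):Q] = 3 * 2 = 6.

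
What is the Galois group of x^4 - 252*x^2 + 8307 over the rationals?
Gal(K/Q) = V_4 (Klein four-group, Z/2Z × Z/2Z)

f factors as (x^2 - 213)(x^2 - 39), so the splitting field is K = Q(sqrt(213), sqrt(39)). The elements 213, 39, 8307 are all non-squares in Q, so sqrt(213) and sqrt(39) generate independent quadratic extensions. Thus [K:Q] = 4 and Gal(K/Q) is generated by the two order-2 automorphisms sqrt(213) ↦ -sqrt(213) and sqrt(39) ↦ -sqrt(39), giving V_4.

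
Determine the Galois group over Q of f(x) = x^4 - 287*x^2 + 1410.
Gal(K/Q) = V_4 (Klein four-group, Z/2Z × Z/2Z)

f factors as (x^2 - 282)(x^2 - 5), so the splitting field is K = Q(sqrt(282), sqrt(5)). The elements 282, 5, 1410 are all non-squares in Q, so sqrt(282) and sqrt(5) generate independent quadratic extensions. Thus [K:Q] = 4 and Gal(K/Q) is generated by the two order-2 automorphisms sqrt(282) ↦ -sqrt(282) and sqrt(5) ↦ -sqrt(5), giving V_4.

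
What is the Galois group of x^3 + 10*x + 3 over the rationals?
Gal(K/Q) = S_3 (symmetric group of order 6)

Compute the discriminant of x^3 + (0)*x^2 + (10)*x + (3): Δ = -4243. Since Δ is not a rational square, the Galois group is not contained in A_3; it must be the full S_3 (irreducibility of the cubic rules out anything smaller).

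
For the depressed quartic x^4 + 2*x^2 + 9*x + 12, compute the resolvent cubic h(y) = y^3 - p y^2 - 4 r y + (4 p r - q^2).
h(y) = y^3 - 2*y^2 - 48*y + 15

Identify coefficients: p = 2, q = 9, r = 12.
Plug into h(y) = y^3 - p y^2 - 4 r y + (4 p r - q^2):
  h(y) = y^3 - (2) y^2 - 4*(12) y + (4*(2)*(12) - (9)^2)
       = y^3 + (-2) y^2 + (-48) y + (15).
Simplifying: h(y) = y^3 - 2*y^2 - 48*y + 15.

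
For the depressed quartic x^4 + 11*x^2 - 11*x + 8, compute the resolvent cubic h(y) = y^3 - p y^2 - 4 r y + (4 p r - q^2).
h(y) = y^3 - 11*y^2 - 32*y + 231

Identify coefficients: p = 11, q = -11, r = 8.
Plug into h(y) = y^3 - p y^2 - 4 r y + (4 p r - q^2):
  h(y) = y^3 - (11) y^2 - 4*(8) y + (4*(11)*(8) - (-11)^2)
       = y^3 + (-11) y^2 + (-32) y + (231).
Simplifying: h(y) = y^3 - 11*y^2 - 32*y + 231.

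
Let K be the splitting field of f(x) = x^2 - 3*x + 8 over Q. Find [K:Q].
[K:Q] = 2

The discriminant of x^2 + (-3)*x + (8) is b^2 - 4c = 9 - (32) = -23. Since -23 is not a perfect square in Q, the polynomial is irreducible over Q. Its two roots generate a degree-2 extension, so [K:Q] = 2.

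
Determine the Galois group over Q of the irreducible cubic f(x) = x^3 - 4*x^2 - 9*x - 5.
Gal(K/Q) = S_3 (symmetric group of order 6)

Compute the discriminant of x^3 + (-4)*x^2 + (-9)*x + (-5): Δ = -983. Since Δ is not a rational square, the Galois group is not contained in A_3; it must be the full S_3 (irreducibility of the cubic rules out anything smaller).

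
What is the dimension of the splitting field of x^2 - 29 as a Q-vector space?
[K:Q] = 2

The polynomial x^2 - 29 is irreducible over Q since 29 is not a perfect square. Its splitting field is Q(sqrt(29)), which has degree 2 over Q.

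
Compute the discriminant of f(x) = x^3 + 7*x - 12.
Δ = -5260

For a depressed cubic x^3 + p x + q the discriminant is Δ = -4 p^3 - 27 q^2 = -4*(7)^3 - 27*(-12)^2 = -1372 - 3888 = -5260.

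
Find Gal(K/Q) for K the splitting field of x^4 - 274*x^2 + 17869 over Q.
Gal(K/Q) = V_4 (Klein four-group, Z/2Z × Z/2Z)

f factors as (x^2 - 107)(x^2 - 167), so the splitting field is K = Q(sqrt(107), sqrt(167)). The elements 107, 167, 17869 are all non-squares in Q, so sqrt(107) and sqrt(167) generate independent quadratic extensions. Thus [K:Q] = 4 and Gal(K/Q) is generated by the two order-2 automorphisms sqrt(107) ↦ -sqrt(107) and sqrt(167) ↦ -sqrt(167), giving V_4.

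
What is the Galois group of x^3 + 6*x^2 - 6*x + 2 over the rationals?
Gal(K/Q) = S_3 (symmetric group of order 6)

Compute the discriminant of x^3 + (6)*x^2 + (-6)*x + (2): Δ = -972. Since Δ is not a rational square, the Galois group is not contained in A_3; it must be the full S_3 (irreducibility of the cubic rules out anything smaller).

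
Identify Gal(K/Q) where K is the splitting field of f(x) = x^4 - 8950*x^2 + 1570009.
Gal(K/Q) = Z/2Z (cyclic of order 2)

f factors as (x^2 - 179)(x^2 - 8771), so the splitting field is K = Q(sqrt(179), sqrt(8771)). The squarefree part of 179 is 179 and the squarefree part of 8771 is also 179, so sqrt(179) and sqrt(8771) are both rational multiples of sqrt(179). Hence Q(sqrt(179)) = Q(sqrt(8771)) = Q(sqrt(179)), and the splitting field collapses to a single degree-2 extension with Galois group Z/2Z.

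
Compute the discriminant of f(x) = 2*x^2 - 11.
Δ = 88

For a quadratic a x^2 + b x + c the discriminant is Δ = b^2 - 4ac = (0)^2 - 4*(2)*(-11) = 0 - (-88) = 88.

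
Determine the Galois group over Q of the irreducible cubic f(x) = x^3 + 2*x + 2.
Gal(K/Q) = S_3 (symmetric group of order 6)

Compute the discriminant of x^3 + (0)*x^2 + (2)*x + (2): Δ = -140. Since Δ is not a rational square, the Galois group is not contained in A_3; it must be the full S_3 (irreducibility of the cubic rules out anything smaller).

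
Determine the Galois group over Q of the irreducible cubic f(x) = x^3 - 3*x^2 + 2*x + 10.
Gal(K/Q) = S_3 (symmetric group of order 6)

Compute the discriminant of x^3 + (-3)*x^2 + (2)*x + (10): Δ = -2696. Since Δ is not a rational square, the Galois group is not contained in A_3; it must be the full S_3 (irreducibility of the cubic rules out anything smaller).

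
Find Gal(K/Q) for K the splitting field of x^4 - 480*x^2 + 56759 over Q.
Gal(K/Q) = V_4 (Klein four-group, Z/2Z × Z/2Z)

f factors as (x^2 - 269)(x^2 - 211), so the splitting field is K = Q(sqrt(269), sqrt(211)). The elements 269, 211, 56759 are all non-squares in Q, so sqrt(269) and sqrt(211) generate independent quadratic extensions. Thus [K:Q] = 4 and Gal(K/Q) is generated by the two order-2 automorphisms sqrt(269) ↦ -sqrt(269) and sqrt(211) ↦ -sqrt(211), giving V_4.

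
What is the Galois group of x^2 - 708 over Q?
Gal(K/Q) = Z/2Z (cyclic of order 2)

x^2 - 708 is irreducible over Q since 708 is not a rational square. The splitting field Q(sqrt(708)) has degree 2 over Q, and its unique nontrivial automorphism is sqrt(708) ↦ -sqrt(708). Hence Gal(Q(sqrt(708))/Q) = Z/2Z.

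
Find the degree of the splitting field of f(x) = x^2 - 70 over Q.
[K:Q] = 2

The polynomial x^2 - 70 is irreducible over Q since 70 is not a perfect square. Its splitting field is Q(sqrt(70)), which has degree 2 over Q.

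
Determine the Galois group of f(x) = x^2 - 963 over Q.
Gal(K/Q) = Z/2Z (cyclic of order 2)

x^2 - 963 is irreducible over Q since 963 is not a rational square. The splitting field Q(sqrt(963)) has degree 2 over Q, and its unique nontrivial automorphism is sqrt(963) ↦ -sqrt(963). Hence Gal(Q(sqrt(963))/Q) = Z/2Z.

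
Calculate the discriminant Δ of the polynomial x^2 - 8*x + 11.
Δ = 20

For a quadratic a x^2 + b x + c the discriminant is Δ = b^2 - 4ac = (-8)^2 - 4*(1)*(11) = 64 - (44) = 20.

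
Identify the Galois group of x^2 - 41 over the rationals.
Gal(K/Q) = Z/2Z (cyclic of order 2)

x^2 - 41 is irreducible over Q since 41 is not a rational square. The splitting field Q(sqrt(41)) has degree 2 over Q, and its unique nontrivial automorphism is sqrt(41) ↦ -sqrt(41). Hence Gal(Q(sqrt(41))/Q) = Z/2Z.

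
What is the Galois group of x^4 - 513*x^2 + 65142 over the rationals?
Gal(K/Q) = V_4 (Klein four-group, Z/2Z × Z/2Z)

f factors as (x^2 - 231)(x^2 - 282), so the splitting field is K = Q(sqrt(231), sqrt(282)). The elements 231, 282, 65142 are all non-squares in Q, so sqrt(231) and sqrt(282) generate independent quadratic extensions. Thus [K:Q] = 4 and Gal(K/Q) is generated by the two order-2 automorphisms sqrt(231) ↦ -sqrt(231) and sqrt(282) ↦ -sqrt(282), giving V_4.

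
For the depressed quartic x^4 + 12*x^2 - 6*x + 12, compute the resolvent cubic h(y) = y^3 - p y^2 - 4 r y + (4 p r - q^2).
h(y) = y^3 - 12*y^2 - 48*y + 540

Identify coefficients: p = 12, q = -6, r = 12.
Plug into h(y) = y^3 - p y^2 - 4 r y + (4 p r - q^2):
  h(y) = y^3 - (12) y^2 - 4*(12) y + (4*(12)*(12) - (-6)^2)
       = y^3 + (-12) y^2 + (-48) y + (540).
Simplifying: h(y) = y^3 - 12*y^2 - 48*y + 540.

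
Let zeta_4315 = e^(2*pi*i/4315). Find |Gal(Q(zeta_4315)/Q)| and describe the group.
|Gal(Q(zeta_4315)/Q)| = phi(4315) = 3448; group ≅ (Z/4315Z)^* ≅ Z/4Z × Z/862Z

The n-th cyclotomic polynomial Φ_4315(x) is the minimal polynomial of zeta_4315 over Q and has degree phi(4315) = 3448. So Q(zeta_4315) is a degree-3448 Galois extension with Galois group (Z/4315Z)^*. By CRT, (Z/4315Z)^* ≅ (Z/5Z)^* × (Z/863Z)^*. Each prime-power unit group is (Z/5Z)^* ≅ Z/4Z; (Z/863Z)^* ≅ Z/862Z. Hence Gal(Q(zeta_4315)/Q) ≅ Z/4Z × Z/862Z.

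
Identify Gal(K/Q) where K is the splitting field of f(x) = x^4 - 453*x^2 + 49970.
Gal(K/Q) = V_4 (Klein four-group, Z/2Z × Z/2Z)

f factors as (x^2 - 190)(x^2 - 263), so the splitting field is K = Q(sqrt(190), sqrt(263)). The elements 190, 263, 49970 are all non-squares in Q, so sqrt(190) and sqrt(263) generate independent quadratic extensions. Thus [K:Q] = 4 and Gal(K/Q) is generated by the two order-2 automorphisms sqrt(190) ↦ -sqrt(190) and sqrt(263) ↦ -sqrt(263), giving V_4.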